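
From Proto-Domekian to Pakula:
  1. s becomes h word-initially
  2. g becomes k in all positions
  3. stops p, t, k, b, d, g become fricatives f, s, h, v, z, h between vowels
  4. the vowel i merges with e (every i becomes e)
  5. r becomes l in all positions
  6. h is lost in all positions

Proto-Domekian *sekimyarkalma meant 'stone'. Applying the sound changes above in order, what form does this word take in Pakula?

eemyalkalma

Pakula: *sekimyarkalma > hekimyarkalma > hehimyarkalma > hehemyarkalma > hehemyalkalma > eemyalkalma  (by debuccalisation, intervocalic lenition, vowel merger, unconditioned shift, h-loss)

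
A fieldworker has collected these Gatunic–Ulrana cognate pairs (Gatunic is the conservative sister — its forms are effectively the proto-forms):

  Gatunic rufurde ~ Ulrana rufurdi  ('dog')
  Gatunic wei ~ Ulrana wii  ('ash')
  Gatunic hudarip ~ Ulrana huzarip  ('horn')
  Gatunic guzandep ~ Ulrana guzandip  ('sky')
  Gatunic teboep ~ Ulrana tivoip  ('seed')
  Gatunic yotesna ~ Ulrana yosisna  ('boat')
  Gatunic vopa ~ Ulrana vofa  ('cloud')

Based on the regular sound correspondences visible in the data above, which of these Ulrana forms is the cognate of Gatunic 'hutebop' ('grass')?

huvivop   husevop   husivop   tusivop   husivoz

husivop

yotesna ~ yosisna — Gatunic t corresponds to Ulrana s between vowels (before a front vowel).
teboep ~ tivoip — Gatunic e corresponds to Ulrana i after a consonant, before a labial obstruent.
teboep ~ tivoip — Gatunic b corresponds to Ulrana v between vowels (before a back vowel).
Applying these to Gatunic 'hutebop':
  hutebop → husebop   (t→s between vowels (before a front vowel))
  husebop → husibop   (e→i after a consonant, before a labial obstruent)
  husibop → husivop   (b→v between vowels (before a back vowel))
So the Ulrana cognate is 'husivop'.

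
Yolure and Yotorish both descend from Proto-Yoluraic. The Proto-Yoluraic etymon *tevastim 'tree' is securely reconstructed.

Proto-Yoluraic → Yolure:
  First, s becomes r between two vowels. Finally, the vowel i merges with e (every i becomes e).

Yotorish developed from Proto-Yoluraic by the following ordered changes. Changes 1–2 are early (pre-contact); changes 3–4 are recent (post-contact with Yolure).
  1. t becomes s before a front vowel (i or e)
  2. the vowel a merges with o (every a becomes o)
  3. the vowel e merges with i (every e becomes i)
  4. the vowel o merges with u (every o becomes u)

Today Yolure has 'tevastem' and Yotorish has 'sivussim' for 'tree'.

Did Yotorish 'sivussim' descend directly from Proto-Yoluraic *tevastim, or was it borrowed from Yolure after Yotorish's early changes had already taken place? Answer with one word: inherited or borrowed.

inherited

If inherited, *tevastim would pass through all of Yotorish's changes:
Yotorish: start from *tevastim.
  rule 1 (palatalisation): tevastim → sevassim
  rule 2 (vowel merger): sevassim → sevossim
  rule 3 (vowel merger): sevossim → sivossim
  rule 4 (vowel merger): sivossim → sivussim
  ⇒ Yotorish sivussim
If borrowed from Yolure 'tevastem' after the early changes, it would undergo only the recent ones:
  rule 3 (vowel merger): tevastem → tivastim
  rule 4 (vowel merger): no change (tivastim)
  ⇒ as a loan: tivastim
Yotorish 'sivussim' matches the inherited outcome exactly, so it is an inherited cognate, not a loan.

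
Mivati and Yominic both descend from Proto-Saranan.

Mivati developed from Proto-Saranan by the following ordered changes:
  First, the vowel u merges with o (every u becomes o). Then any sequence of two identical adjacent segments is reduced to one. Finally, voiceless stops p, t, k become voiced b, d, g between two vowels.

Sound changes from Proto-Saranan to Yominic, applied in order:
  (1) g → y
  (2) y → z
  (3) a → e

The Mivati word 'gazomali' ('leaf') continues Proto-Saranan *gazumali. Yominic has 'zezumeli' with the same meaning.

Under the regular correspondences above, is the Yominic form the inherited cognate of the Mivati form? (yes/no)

yes

Derive the expected Yominic reflex of *gazumali:
Yominic: *gazumali > yazumali > zazumali > zezumeli  (by unconditioned shift, unconditioned shift, vowel merger)
Yominic 'zezumeli' matches the regular reflex exactly, so the pair is cognate.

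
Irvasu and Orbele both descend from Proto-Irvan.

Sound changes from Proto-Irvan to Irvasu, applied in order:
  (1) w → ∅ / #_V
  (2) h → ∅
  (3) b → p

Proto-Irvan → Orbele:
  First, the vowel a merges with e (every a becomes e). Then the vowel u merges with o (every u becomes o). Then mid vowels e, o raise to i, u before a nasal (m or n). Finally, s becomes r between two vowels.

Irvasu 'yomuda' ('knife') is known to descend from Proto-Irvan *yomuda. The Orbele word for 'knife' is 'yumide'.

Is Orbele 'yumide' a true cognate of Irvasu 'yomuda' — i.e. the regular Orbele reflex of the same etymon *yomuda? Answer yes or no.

no

Derive the expected Orbele reflex of *yomuda:
Orbele: start from *yomuda.
  rule 1 (vowel merger): yomuda → yomude
  rule 2 (vowel merger): yomude → yomode
  rule 3 (pre-nasal raising): yomode → yumode
  rule 4: no change — yumode
  ⇒ Orbele yumode
The regular Orbele reflex would be 'yumode', but the attested form is 'yumide'. The correspondence is irregular, so they are not cognates (the Orbele form has a different source).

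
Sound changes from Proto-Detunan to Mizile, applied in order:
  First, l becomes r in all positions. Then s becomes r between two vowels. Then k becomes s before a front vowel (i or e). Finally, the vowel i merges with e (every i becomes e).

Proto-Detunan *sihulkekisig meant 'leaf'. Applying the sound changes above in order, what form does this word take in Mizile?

Mizile: start from *sihulkekisig.
  rule 1 (unconditioned shift): sihulkekisig → sihurkekisig
  rule 2 (rhotacism): sihurkekisig → sihurkekirig
  rule 3 (palatalisation): sihurkekirig → sihursesirig
  rule 4 (vowel merger): sihursesirig → sehursesereg
  ⇒ Mizile sehursesereg

sehursesereg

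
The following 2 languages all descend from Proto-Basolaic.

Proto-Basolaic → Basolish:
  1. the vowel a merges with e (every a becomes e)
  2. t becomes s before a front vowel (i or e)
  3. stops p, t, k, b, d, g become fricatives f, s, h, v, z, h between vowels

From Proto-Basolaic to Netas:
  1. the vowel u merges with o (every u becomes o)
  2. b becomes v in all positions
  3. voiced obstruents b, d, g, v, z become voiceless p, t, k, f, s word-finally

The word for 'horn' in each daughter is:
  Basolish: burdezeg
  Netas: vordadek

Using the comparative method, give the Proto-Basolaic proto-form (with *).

Position 1: Basolish has b, Netas has v. Basolish preserves b here (none of its changes turn any other segment into b), so the proto-segment is *b.
Position 2: Basolish has u, Netas has o. Basolish preserves u here (none of its changes turn any other segment into u), so the proto-segment is *u.
Verify the candidate proto-form against each daughter:
Basolish: *burdadeg
  burdadeg → burdedeg   [vowel merger]
  burdedeg (rule 2 does not apply)
  burdedeg → burdezeg   [intervocalic lenition]
  giving Basolish burdezeg.
Netas: start from *burdadeg.
  rule 1 (vowel merger): burdadeg → bordadeg
  rule 2 (unconditioned shift): bordadeg → vordadeg
  rule 3 (final devoicing): vordadeg → vordadek
  ⇒ Netas vordadek
Only *burdadeg yields all of Basolish burdezeg, Netas vordadek.

*burdadeg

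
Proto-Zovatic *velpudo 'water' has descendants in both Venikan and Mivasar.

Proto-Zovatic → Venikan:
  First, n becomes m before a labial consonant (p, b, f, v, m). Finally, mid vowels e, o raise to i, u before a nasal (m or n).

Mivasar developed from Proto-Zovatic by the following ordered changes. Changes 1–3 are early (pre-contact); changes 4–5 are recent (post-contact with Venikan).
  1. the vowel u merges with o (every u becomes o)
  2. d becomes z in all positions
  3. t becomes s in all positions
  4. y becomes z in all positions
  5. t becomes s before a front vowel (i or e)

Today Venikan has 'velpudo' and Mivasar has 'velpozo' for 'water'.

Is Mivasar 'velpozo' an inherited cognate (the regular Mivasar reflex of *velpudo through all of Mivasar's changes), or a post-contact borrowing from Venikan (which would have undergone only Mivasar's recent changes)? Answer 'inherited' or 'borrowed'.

If inherited, *velpudo would pass through all of Mivasar's changes:
Mivasar: *velpudo
  velpudo → velpodo   [vowel merger]
  velpodo → velpozo   [unconditioned shift]
  velpozo (rule 3 does not apply)
  velpozo (rule 4 does not apply)
  velpozo (rule 5 does not apply)
  giving Mivasar velpozo.
If borrowed from Venikan 'velpudo' after the early changes, it would undergo only the recent ones:
  rule 4 (unconditioned shift): no change (velpudo)
  rule 5 (palatalisation): no change (velpudo)
  ⇒ as a loan: velpudo
Mivasar 'velpozo' matches the inherited outcome exactly, so it is an inherited cognate, not a loan.

inherited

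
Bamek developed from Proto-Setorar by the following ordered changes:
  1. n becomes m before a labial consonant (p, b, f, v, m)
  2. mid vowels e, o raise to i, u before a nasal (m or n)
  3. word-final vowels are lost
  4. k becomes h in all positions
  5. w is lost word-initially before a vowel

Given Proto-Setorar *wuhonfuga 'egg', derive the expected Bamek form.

uhumfug

Bamek: start from *wuhonfuga.
  rule 1 (nasal place assimilation): wuhonfuga → wuhomfuga
  rule 2 (pre-nasal raising): wuhomfuga → wuhumfuga
  rule 3 (apocope): wuhumfuga → wuhumfug
  rule 4: no change — wuhumfug
  rule 5 (glide loss): wuhumfug → uhumfug
  ⇒ Bamek uhumfug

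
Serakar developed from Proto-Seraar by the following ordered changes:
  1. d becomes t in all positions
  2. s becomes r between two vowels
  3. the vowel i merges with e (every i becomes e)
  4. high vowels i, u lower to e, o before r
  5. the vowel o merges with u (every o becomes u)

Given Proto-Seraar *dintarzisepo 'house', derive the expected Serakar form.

tentarzerepu

Serakar: *dintarzisepo
  dintarzisepo → tintarzisepo   [unconditioned shift]
  tintarzisepo → tintarzirepo   [rhotacism]
  tintarzirepo → tentarzerepo   [vowel merger]
  tentarzerepo (rule 4 does not apply)
  tentarzerepo → tentarzerepu   [vowel merger]
  giving Serakar tentarzerepu.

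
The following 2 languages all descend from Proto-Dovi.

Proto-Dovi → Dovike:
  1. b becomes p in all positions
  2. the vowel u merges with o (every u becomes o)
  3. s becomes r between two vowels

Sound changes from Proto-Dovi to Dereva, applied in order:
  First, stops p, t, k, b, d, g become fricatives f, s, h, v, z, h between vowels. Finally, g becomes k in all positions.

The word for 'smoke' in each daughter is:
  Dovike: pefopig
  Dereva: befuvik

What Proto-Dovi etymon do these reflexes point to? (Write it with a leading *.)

*befubig

Position 1: Dovike has p, Dereva has b. Dereva preserves b here (none of its changes turn any other segment into b), so the proto-segment is *b.
Position 7: Dovike has g, Dereva has k. Dovike preserves g here (none of its changes turn any other segment into g), so the proto-segment is *g.
This points to *befubig. Verify forward in each daughter:
Dovike: *befubig
  befubig → pefupig   [unconditioned shift]
  pefupig → pefopig   [vowel merger]
  pefopig (rule 3 does not apply)
  giving Dovike pefopig.
Dereva: *befubig
  befubig → befuvig   [intervocalic lenition]
  befuvig → befuvik   [unconditioned shift]
  giving Dereva befuvik.
Only *befubig yields all of Dovike pefopig, Dereva befuvik.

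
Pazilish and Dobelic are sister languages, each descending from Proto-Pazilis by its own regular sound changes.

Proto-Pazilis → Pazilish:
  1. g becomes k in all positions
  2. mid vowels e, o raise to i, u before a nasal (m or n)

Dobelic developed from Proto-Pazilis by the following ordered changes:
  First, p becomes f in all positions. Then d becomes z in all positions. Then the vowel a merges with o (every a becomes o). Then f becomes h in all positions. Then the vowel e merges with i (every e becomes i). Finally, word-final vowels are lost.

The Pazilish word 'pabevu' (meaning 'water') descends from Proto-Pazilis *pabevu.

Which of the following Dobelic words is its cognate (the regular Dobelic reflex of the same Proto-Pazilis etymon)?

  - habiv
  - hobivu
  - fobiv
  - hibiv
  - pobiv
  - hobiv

Dobelic: *pabevu > fabevu > fobevu > hobevu > hobivu > hobiv  (by unconditioned shift, vowel merger, unconditioned shift, vowel merger, apocope)

hobiv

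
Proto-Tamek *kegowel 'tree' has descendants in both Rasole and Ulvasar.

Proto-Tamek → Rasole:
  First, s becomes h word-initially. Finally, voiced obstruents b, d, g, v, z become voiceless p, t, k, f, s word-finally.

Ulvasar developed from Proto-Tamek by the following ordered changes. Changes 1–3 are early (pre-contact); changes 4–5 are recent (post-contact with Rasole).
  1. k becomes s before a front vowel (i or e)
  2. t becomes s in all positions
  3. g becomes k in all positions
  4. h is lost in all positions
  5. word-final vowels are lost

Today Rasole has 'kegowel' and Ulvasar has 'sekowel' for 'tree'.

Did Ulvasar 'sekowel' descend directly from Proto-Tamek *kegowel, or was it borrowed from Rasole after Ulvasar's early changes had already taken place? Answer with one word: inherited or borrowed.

inherited

If inherited, *kegowel would pass through all of Ulvasar's changes:
Ulvasar: *kegowel > segowel > sekowel  (by palatalisation, unconditioned shift)
If borrowed from Rasole 'kegowel' after the early changes, it would undergo only the recent ones:
  rule 4 (h-loss): no change (kegowel)
  rule 5 (apocope): no change (kegowel)
  ⇒ as a loan: kegowel
Ulvasar 'sekowel' matches the inherited outcome exactly, so it is an inherited cognate, not a loan.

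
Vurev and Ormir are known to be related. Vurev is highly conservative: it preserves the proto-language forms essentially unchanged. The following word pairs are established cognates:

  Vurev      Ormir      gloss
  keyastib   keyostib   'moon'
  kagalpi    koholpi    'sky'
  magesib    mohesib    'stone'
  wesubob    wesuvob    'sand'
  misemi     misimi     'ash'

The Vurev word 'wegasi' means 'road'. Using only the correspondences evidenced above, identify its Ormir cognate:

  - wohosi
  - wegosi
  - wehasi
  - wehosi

wehosi

kagalpi ~ koholpi — Vurev g corresponds to Ormir h between vowels (before a back vowel).
keyastib ~ keyostib, kagalpi ~ koholpi — Vurev a corresponds to Ormir o after a consonant, before a consonant other than r, m, n, p, b, f, v.
Applying these to Vurev 'wegasi':
  wegasi → wehasi   (g→h between vowels (before a back vowel))
  wehasi → wehosi   (a→o after a consonant, before a consonant other than r, m, n, p, b, f, v)
So the Ormir cognate is 'wehosi'.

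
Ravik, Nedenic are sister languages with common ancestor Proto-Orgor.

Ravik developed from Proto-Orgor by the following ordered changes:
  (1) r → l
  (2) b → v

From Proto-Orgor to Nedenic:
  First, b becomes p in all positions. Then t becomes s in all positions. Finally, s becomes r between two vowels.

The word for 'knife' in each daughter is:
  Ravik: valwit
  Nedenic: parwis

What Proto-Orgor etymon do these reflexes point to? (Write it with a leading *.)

Position 3: Ravik has l, Nedenic has r. Taking the neighbouring segments as reconstructed: Ravik l could go back to *l or *r; Nedenic r can only go back to *r — the one source consistent with every daughter is *r.
Position 6: Ravik has t, Nedenic has s. Ravik preserves t here (none of its changes turn any other segment into t), so the proto-segment is *t.
Position 1: Ravik has v, Nedenic has p. Taking the neighbouring segments as reconstructed: Ravik v could go back to *b or *v; Nedenic p could go back to *p or *b — the one source consistent with every daughter is *b.
Continuing position by position gives *barwit; check it forward:
Ravik: start from *barwit.
  rule 1 (unconditioned shift): barwit → balwit
  rule 2 (unconditioned shift): balwit → valwit
  ⇒ Ravik valwit
Nedenic: *barwit > parwit > parwis  (by unconditioned shift, unconditioned shift)
No other proto-form is consistent with every reflex, so the reconstruction is *barwit.

*barwit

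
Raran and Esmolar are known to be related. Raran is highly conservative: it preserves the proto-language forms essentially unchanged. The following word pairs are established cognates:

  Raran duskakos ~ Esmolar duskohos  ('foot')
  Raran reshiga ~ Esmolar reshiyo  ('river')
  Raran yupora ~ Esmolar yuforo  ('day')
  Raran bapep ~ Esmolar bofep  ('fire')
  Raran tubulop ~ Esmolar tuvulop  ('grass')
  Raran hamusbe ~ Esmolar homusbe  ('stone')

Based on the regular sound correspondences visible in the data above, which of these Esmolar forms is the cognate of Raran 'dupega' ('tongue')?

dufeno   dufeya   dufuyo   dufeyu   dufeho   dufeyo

bapep ~ bofep — Raran p corresponds to Esmolar f between vowels (before a front vowel).
reshiga ~ reshiyo — Raran g corresponds to Esmolar y between vowels (before a back vowel).
reshiga ~ reshiyo, yupora ~ yuforo — Raran a corresponds to Esmolar o word-finally.
Applying these to Raran 'dupega':
  dupega → dufega   (p→f between vowels (before a front vowel))
  dufega → dufeya   (g→y between vowels (before a back vowel))
  dufeya → dufeyo   (a→o word-finally)
So the Esmolar cognate is 'dufeyo'.

dufeyo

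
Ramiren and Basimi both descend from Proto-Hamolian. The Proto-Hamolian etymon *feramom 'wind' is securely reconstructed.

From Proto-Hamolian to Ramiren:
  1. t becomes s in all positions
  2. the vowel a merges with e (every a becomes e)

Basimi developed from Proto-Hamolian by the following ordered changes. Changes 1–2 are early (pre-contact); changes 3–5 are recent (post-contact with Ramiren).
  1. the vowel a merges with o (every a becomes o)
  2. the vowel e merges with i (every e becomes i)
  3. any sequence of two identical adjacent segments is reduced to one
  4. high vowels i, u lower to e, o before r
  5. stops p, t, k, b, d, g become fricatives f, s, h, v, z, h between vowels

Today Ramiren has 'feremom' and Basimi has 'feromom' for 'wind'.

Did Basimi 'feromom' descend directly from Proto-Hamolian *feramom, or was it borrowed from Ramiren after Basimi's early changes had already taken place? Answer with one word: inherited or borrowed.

If inherited, *feramom would pass through all of Basimi's changes:
Basimi: *feramom > feromom > firomom > feromom  (by vowel merger, vowel merger, pre-rhotic lowering)
If borrowed from Ramiren 'feremom' after the early changes, it would undergo only the recent ones:
  rule 3 (degemination): no change (feremom)
  rule 4 (pre-rhotic lowering): no change (feremom)
  rule 5 (intervocalic lenition): no change (feremom)
  ⇒ as a loan: feremom
Basimi 'feromom' matches the inherited outcome exactly, so it is an inherited cognate, not a loan.

inherited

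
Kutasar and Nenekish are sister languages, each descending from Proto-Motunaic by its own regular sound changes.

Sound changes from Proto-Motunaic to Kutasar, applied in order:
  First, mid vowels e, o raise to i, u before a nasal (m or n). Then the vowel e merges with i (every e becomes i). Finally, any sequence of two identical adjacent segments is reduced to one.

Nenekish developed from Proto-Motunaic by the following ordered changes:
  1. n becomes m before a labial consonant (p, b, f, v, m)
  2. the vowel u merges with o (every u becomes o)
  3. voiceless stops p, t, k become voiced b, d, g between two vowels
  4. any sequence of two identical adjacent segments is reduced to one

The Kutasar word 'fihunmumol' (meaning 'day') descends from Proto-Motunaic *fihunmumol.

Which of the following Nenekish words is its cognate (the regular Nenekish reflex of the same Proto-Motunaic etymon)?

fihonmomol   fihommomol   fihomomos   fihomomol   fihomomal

fihomomol

Nenekish: start from *fihunmumol.
  rule 1 (nasal place assimilation): fihunmumol → fihummumol
  rule 2 (vowel merger): fihummumol → fihommomol
  rule 3: no change — fihommomol
  rule 4 (degemination): fihommomol → fihomomol
  ⇒ Nenekish fihomomol
The other candidates each miss or misapply at least one Nenekish change.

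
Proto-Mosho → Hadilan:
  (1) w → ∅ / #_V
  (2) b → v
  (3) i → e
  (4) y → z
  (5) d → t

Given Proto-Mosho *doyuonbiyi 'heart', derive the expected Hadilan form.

tozuonveze

Hadilan: *doyuonbiyi
  doyuonbiyi (rule 1 does not apply)
  doyuonbiyi → doyuonviyi   [unconditioned shift]
  doyuonviyi → doyuonveye   [vowel merger]
  doyuonveye → dozuonveze   [unconditioned shift]
  dozuonveze → tozuonveze   [unconditioned shift]
  giving Hadilan tozuonveze.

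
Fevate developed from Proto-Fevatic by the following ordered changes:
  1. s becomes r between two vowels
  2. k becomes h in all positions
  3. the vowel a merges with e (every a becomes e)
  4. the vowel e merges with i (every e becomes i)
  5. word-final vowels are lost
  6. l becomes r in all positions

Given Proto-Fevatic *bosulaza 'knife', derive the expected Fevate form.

Fevate: start from *bosulaza.
  rule 1 (rhotacism): bosulaza → borulaza
  rule 2: no change — borulaza
  rule 3 (vowel merger): borulaza → boruleze
  rule 4 (vowel merger): boruleze → borulizi
  rule 5 (apocope): borulizi → boruliz
  rule 6 (unconditioned shift): boruliz → boruriz
  ⇒ Fevate boruriz

boruriz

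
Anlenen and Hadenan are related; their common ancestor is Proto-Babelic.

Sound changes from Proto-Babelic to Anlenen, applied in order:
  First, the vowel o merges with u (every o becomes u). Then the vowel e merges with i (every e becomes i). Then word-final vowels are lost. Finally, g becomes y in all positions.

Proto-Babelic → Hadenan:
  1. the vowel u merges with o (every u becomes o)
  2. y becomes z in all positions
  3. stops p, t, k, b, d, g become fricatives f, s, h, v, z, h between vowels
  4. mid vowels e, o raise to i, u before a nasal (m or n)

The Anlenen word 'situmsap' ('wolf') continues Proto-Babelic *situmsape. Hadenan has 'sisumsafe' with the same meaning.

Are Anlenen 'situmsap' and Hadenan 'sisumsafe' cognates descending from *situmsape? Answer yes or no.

Derive the expected Hadenan reflex of *situmsape:
Hadenan: *situmsape > sitomsape > sisomsafe > sisumsafe  (by vowel merger, intervocalic lenition, pre-nasal raising)
Hadenan 'sisumsafe' matches the regular reflex exactly, so the pair is cognate.

yes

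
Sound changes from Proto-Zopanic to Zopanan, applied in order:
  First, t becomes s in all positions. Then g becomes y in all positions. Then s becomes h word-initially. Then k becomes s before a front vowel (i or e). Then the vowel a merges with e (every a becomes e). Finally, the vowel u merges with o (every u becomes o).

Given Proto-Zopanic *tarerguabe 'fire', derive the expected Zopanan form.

hereryoebe

Zopanan: start from *tarerguabe.
  rule 1 (unconditioned shift): tarerguabe → sarerguabe
  rule 2 (unconditioned shift): sarerguabe → sareryuabe
  rule 3 (debuccalisation): sareryuabe → hareryuabe
  rule 4: no change — hareryuabe
  rule 5 (vowel merger): hareryuabe → hereryuebe
  rule 6 (vowel merger): hereryuebe → hereryoebe
  ⇒ Zopanan hereryoebe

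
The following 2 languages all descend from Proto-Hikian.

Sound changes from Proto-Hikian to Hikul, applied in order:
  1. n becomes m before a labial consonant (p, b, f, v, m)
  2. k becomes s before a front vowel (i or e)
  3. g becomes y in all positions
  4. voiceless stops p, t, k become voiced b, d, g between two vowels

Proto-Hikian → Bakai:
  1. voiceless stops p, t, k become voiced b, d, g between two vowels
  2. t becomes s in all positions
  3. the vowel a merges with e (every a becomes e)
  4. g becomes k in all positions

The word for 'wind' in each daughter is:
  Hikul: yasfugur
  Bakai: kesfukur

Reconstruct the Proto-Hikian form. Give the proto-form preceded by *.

Position 6: Hikul has g, Bakai has k. In Hikul, g can only continue *k, so the proto-segment is *k.
Position 1: Hikul has y, Bakai has k. Taking the neighbouring segments as reconstructed: Hikul y could go back to *g or *y; Bakai k could go back to *k or *g — the one source consistent with every daughter is *g.
Position 2: Hikul has a, Bakai has e. Hikul preserves a here (none of its changes turn any other segment into a), so the proto-segment is *a.
Verify the candidate proto-form against each daughter:
Hikul: start from *gasfukur.
  rule 1: no change — gasfukur
  rule 2: no change — gasfukur
  rule 3 (unconditioned shift): gasfukur → yasfukur
  rule 4 (intervocalic voicing): yasfukur → yasfugur
  ⇒ Hikul yasfugur
Bakai: *gasfukur
  gasfukur → gasfugur   [intervocalic voicing]
  gasfugur (rule 2 does not apply)
  gasfugur → gesfugur   [vowel merger]
  gesfugur → kesfukur   [unconditioned shift]
  giving Bakai kesfukur.
Only *gasfukur yields all of Hikul yasfugur, Bakai kesfukur.

*gasfukur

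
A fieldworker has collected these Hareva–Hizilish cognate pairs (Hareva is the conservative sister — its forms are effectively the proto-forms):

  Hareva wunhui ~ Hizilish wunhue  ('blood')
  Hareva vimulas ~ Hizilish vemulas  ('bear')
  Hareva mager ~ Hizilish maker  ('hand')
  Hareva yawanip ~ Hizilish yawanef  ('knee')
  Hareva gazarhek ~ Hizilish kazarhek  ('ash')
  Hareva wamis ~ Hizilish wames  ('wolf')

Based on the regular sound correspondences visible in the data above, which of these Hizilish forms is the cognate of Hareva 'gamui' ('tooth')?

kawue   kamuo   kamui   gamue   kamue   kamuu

gazarhek ~ kazarhek — Hareva g corresponds to Hizilish k word-initially before a back vowel.
wunhui ~ wunhue — Hareva i corresponds to Hizilish e word-finally.
Applying these to Hareva 'gamui':
  gamui → kamui   (g→k word-initially before a back vowel)
  kamui → kamue   (i→e word-finally)
So the Hizilish cognate is 'kamue'.

kamue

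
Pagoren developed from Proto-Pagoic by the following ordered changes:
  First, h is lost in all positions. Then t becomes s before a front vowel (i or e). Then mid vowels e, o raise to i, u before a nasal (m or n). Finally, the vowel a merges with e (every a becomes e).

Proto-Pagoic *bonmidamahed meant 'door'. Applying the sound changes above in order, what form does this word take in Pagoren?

bunmidemeed

Pagoren: *bonmidamahed > bonmidamaed > bunmidamaed > bunmidemeed  (by h-loss, pre-nasal raising, vowel merger)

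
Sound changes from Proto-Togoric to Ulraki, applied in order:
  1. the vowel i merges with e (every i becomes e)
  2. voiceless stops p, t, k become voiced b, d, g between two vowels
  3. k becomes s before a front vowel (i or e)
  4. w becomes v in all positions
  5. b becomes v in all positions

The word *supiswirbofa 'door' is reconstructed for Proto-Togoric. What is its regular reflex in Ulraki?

Ulraki: start from *supiswirbofa.
  rule 1 (vowel merger): supiswirbofa → supeswerbofa
  rule 2 (intervocalic voicing): supeswerbofa → subeswerbofa
  rule 3: no change — subeswerbofa
  rule 4 (unconditioned shift): subeswerbofa → subesverbofa
  rule 5 (unconditioned shift): subesverbofa → suvesvervofa
  ⇒ Ulraki suvesvervofa

suvesvervofa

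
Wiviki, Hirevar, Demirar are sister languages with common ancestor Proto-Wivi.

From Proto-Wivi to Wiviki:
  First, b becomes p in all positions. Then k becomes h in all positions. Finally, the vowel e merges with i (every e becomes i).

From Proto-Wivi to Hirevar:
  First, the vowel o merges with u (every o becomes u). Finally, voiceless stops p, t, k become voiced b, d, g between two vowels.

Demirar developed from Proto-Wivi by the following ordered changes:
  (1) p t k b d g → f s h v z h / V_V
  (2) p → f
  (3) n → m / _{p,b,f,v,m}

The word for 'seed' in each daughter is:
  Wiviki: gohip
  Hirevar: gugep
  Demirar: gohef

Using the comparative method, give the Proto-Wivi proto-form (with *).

*gokep

Position 4: Wiviki has i, Hirevar has e, Demirar has e. Hirevar preserves e here (none of its changes turn any other segment into e), so the proto-segment is *e.
Position 5: Wiviki has p, Hirevar has p, Demirar has f. Hirevar preserves p here (none of its changes turn any other segment into p), so the proto-segment is *p.
Position 3: Wiviki has h, Hirevar has g, Demirar has h. Taking the neighbouring segments as reconstructed: Wiviki h could go back to *k or *h; Hirevar g could go back to *k or *g; Demirar h could go back to *k or *g or *h — the one source consistent with every daughter is *k.
Continuing position by position gives *gokep; check it forward:
Wiviki: *gokep > gohep > gohip  (by unconditioned shift, vowel merger)
Hirevar: start from *gokep.
  rule 1 (vowel merger): gokep → gukep
  rule 2 (intervocalic voicing): gukep → gugep
  ⇒ Hirevar gugep
Demirar: *gokep
  gokep → gohep   [intervocalic lenition]
  gohep → gohef   [unconditioned shift]
  gohef (rule 3 does not apply)
  giving Demirar gohef.
No other proto-form is consistent with every reflex, so the reconstruction is *gokep.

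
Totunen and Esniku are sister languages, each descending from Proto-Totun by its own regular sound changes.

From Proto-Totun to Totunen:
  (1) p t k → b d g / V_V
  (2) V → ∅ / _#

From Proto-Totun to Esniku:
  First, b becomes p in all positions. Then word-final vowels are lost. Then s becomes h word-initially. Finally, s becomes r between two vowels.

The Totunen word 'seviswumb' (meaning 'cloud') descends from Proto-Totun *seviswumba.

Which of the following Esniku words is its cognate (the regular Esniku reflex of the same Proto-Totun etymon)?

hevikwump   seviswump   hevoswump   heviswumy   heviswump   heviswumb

Esniku: *seviswumba > seviswumpa > seviswump > heviswump  (by unconditioned shift, apocope, debuccalisation)
The other candidates each miss or misapply at least one Esniku change.

heviswump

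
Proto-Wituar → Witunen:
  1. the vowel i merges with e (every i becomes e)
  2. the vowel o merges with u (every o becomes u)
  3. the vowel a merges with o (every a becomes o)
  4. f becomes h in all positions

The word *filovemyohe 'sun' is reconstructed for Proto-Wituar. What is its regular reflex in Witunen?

Witunen: *filovemyohe
  filovemyohe → felovemyohe   [vowel merger]
  felovemyohe → feluvemyuhe   [vowel merger]
  feluvemyuhe (rule 3 does not apply)
  feluvemyuhe → heluvemyuhe   [unconditioned shift]
  giving Witunen heluvemyuhe.

heluvemyuhe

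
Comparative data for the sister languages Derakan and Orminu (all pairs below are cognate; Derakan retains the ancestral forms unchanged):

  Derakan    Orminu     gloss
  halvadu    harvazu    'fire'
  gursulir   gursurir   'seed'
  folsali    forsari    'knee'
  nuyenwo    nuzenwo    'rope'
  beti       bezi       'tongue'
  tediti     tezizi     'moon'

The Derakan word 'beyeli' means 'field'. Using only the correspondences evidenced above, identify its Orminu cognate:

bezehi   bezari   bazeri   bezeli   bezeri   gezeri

nuyenwo ~ nuzenwo — Derakan y corresponds to Orminu z between vowels (before a front vowel).
gursulir ~ gursurir, folsali ~ forsari — Derakan l corresponds to Orminu r between vowels (before a front vowel).
Applying these to Derakan 'beyeli':
  beyeli → bezeli   (y→z between vowels (before a front vowel))
  bezeli → bezeri   (l→r between vowels (before a front vowel))
So the Orminu cognate is 'bezeri'.

bezeri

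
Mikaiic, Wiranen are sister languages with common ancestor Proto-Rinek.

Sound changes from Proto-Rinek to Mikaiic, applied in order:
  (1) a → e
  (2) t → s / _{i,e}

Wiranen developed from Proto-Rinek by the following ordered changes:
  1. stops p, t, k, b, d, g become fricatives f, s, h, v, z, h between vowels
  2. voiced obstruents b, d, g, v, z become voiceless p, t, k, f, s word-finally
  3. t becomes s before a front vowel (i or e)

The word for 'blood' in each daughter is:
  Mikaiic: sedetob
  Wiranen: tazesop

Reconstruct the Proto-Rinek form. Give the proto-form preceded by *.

*tadetob

Position 2: Mikaiic has e, Wiranen has a. Wiranen preserves a here (none of its changes turn any other segment into a), so the proto-segment is *a.
Position 5: Mikaiic has t, Wiranen has s. Mikaiic preserves t here (none of its changes turn any other segment into t), so the proto-segment is *t.
Continuing position by position gives *tadetob; check it forward:
Mikaiic: *tadetob > tedetob > sedetob  (by vowel merger, palatalisation)
Wiranen: *tadetob
  tadetob → tazesob   [intervocalic lenition]
  tazesob → tazesop   [final devoicing]
  tazesop (rule 3 does not apply)
  giving Wiranen tazesop.
Only *tadetob yields all of Mikaiic sedetob, Wiranen tazesop.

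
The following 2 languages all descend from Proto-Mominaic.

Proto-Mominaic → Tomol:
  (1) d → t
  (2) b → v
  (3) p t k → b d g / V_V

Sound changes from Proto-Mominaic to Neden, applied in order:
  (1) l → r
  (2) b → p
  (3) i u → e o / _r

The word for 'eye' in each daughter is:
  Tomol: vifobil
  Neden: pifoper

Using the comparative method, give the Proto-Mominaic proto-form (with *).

Position 1: Tomol has v, Neden has p. Taking the neighbouring segments as reconstructed: Tomol v could go back to *b or *v; Neden p could go back to *p or *b — the one source consistent with every daughter is *b.
Position 5: Tomol has b, Neden has p. In Tomol, b can only continue *p, so the proto-segment is *p.
Position 7: Tomol has l, Neden has r. Tomol preserves l here (none of its changes turn any other segment into l), so the proto-segment is *l.
Continuing position by position gives *bifopil; check it forward:
Tomol: *bifopil
  bifopil (rule 1 does not apply)
  bifopil → vifopil   [unconditioned shift]
  vifopil → vifobil   [intervocalic voicing]
  giving Tomol vifobil.
Neden: *bifopil > bifopir > pifopir > pifoper  (by unconditioned shift, unconditioned shift, pre-rhotic lowering)
Only *bifopil yields all of Tomol vifobil, Neden pifoper.

*bifopil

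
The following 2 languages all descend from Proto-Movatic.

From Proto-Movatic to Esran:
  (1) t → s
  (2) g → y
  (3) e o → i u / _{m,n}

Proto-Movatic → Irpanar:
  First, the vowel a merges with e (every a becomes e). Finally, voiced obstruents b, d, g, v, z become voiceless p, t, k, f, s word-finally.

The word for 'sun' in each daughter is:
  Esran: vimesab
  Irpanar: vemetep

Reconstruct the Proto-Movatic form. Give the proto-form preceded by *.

*vemetab

Position 7: Esran has b, Irpanar has p. Esran preserves b here (none of its changes turn any other segment into b), so the proto-segment is *b.
Position 6: Esran has a, Irpanar has e. Esran preserves a here (none of its changes turn any other segment into a), so the proto-segment is *a.
Position 2: Esran has i, Irpanar has e. Taking the neighbouring segments as reconstructed: Esran i could go back to *e or *i; Irpanar e could go back to *a or *e — the one source consistent with every daughter is *e.
Verify the candidate proto-form against each daughter:
Esran: start from *vemetab.
  rule 1 (unconditioned shift): vemetab → vemesab
  rule 2: no change — vemesab
  rule 3 (pre-nasal raising): vemesab → vimesab
  ⇒ Esran vimesab
Irpanar: *vemetab > vemeteb > vemetep  (by vowel merger, final devoicing)
Only *vemetab yields all of Esran vimesab, Irpanar vemetep.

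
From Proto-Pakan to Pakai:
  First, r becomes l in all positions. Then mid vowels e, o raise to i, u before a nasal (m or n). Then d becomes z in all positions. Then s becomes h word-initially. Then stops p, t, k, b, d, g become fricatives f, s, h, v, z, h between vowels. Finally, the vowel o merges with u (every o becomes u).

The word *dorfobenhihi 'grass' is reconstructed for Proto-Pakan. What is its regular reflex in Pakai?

zulfuvinhihi

Pakai: start from *dorfobenhihi.
  rule 1 (unconditioned shift): dorfobenhihi → dolfobenhihi
  rule 2 (pre-nasal raising): dolfobenhihi → dolfobinhihi
  rule 3 (unconditioned shift): dolfobinhihi → zolfobinhihi
  rule 4: no change — zolfobinhihi
  rule 5 (intervocalic lenition): zolfobinhihi → zolfovinhihi
  rule 6 (vowel merger): zolfovinhihi → zulfuvinhihi
  ⇒ Pakai zulfuvinhihi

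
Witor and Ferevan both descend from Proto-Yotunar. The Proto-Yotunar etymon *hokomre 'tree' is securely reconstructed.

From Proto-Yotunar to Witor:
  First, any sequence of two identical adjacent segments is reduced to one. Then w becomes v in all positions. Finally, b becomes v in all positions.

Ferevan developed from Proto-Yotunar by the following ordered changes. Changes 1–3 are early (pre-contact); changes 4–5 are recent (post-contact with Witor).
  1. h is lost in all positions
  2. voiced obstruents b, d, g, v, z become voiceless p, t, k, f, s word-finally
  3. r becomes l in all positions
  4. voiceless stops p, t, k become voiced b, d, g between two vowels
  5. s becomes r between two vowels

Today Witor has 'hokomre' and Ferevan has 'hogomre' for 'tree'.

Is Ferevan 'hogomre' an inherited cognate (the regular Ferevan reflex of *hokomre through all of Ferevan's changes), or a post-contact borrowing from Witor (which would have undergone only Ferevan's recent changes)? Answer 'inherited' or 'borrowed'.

borrowed

If inherited, *hokomre would pass through all of Ferevan's changes:
Ferevan: start from *hokomre.
  rule 1 (h-loss): hokomre → okomre
  rule 2: no change — okomre
  rule 3 (unconditioned shift): okomre → okomle
  rule 4 (intervocalic voicing): okomle → ogomle
  rule 5: no change — ogomle
  ⇒ Ferevan ogomle
If borrowed from Witor 'hokomre' after the early changes, it would undergo only the recent ones:
  rule 4 (intervocalic voicing): hokomre → hogomre
  rule 5 (rhotacism): no change (hogomre)
  ⇒ as a loan: hogomre
Ferevan 'hogomre' matches the loan outcome 'hogomre', not the inherited 'ogomle' — it skipped the early Ferevan changes, so it was borrowed from Witor.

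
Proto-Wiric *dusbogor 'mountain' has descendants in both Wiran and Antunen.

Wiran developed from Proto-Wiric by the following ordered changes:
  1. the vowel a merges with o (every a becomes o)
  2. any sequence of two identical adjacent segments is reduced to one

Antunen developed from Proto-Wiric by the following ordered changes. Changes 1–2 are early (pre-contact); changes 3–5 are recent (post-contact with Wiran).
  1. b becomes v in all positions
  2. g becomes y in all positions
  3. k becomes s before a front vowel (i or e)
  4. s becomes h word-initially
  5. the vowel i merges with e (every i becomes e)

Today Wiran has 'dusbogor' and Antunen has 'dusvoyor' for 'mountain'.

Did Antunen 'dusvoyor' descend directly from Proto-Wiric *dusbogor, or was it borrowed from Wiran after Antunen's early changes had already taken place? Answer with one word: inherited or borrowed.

If inherited, *dusbogor would pass through all of Antunen's changes:
Antunen: *dusbogor
  dusbogor → dusvogor   [unconditioned shift]
  dusvogor → dusvoyor   [unconditioned shift]
  dusvoyor (rule 3 does not apply)
  dusvoyor (rule 4 does not apply)
  dusvoyor (rule 5 does not apply)
  giving Antunen dusvoyor.
If borrowed from Wiran 'dusbogor' after the early changes, it would undergo only the recent ones:
  rule 3 (palatalisation): no change (dusbogor)
  rule 4 (debuccalisation): no change (dusbogor)
  rule 5 (vowel merger): no change (dusbogor)
  ⇒ as a loan: dusbogor
Antunen 'dusvoyor' matches the inherited outcome exactly, so it is an inherited cognate, not a loan.

inherited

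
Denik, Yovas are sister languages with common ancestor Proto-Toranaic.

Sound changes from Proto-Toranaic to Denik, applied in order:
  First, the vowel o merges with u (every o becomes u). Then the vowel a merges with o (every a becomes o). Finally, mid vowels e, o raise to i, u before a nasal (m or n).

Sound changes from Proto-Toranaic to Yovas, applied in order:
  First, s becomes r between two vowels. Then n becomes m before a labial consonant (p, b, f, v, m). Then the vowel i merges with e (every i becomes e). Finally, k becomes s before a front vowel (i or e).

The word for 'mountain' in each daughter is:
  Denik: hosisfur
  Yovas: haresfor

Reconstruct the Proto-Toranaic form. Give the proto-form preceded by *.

Position 2: Denik has o, Yovas has a. Yovas preserves a here (none of its changes turn any other segment into a), so the proto-segment is *a.
Position 3: Denik has s, Yovas has r. Denik preserves s here (none of its changes turn any other segment into s), so the proto-segment is *s.
Continuing position by position gives *hasisfor; check it forward:
Denik: *hasisfor
  hasisfor → hasisfur   [vowel merger]
  hasisfur → hosisfur   [vowel merger]
  hosisfur (rule 3 does not apply)
  giving Denik hosisfur.
Yovas: start from *hasisfor.
  rule 1 (rhotacism): hasisfor → harisfor
  rule 2: no change — harisfor
  rule 3 (vowel merger): harisfor → haresfor
  rule 4: no change — haresfor
  ⇒ Yovas haresfor
*hasisfor is the unique common source.

*hasisfor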